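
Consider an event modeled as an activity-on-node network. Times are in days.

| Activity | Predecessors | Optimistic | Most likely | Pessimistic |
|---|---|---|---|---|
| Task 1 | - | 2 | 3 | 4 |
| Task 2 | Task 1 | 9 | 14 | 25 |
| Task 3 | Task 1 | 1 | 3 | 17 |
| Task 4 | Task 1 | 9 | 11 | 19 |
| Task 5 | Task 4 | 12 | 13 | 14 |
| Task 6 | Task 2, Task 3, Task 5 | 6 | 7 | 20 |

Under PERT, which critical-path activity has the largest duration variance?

te_Task 1 = (2 + 4·3 + 4)/6 = 18/6 = 3; σ²_Task 1 = ((4−2)/6)² = 0.111
te_Task 2 = (9 + 4·14 + 25)/6 = 90/6 = 15; σ²_Task 2 = ((25−9)/6)² = 7.111
te_Task 3 = (1 + 4·3 + 17)/6 = 30/6 = 5; σ²_Task 3 = ((17−1)/6)² = 7.111
te_Task 4 = (9 + 4·11 + 19)/6 = 72/6 = 12; σ²_Task 4 = ((19−9)/6)² = 2.778
te_Task 5 = (12 + 4·13 + 14)/6 = 78/6 = 13; σ²_Task 5 = ((14−12)/6)² = 0.111
te_Task 6 = (6 + 4·7 + 20)/6 = 54/6 = 9; σ²_Task 6 = ((20−6)/6)² = 5.444

Forward pass:
ES_Task 1 = 0; EF_Task 1 = 3
ES_Task 2 = 3; EF_Task 2 = 3+15 = 18
ES_Task 3 = 3; EF_Task 3 = 3+5 = 8
ES_Task 4 = 3; EF_Task 4 = 3+12 = 15
ES_Task 5 = 15; EF_Task 5 = 15+13 = 28
ES_Task 6 = max(EF_Task 2=18, EF_Task 3=8, EF_Task 5=28) = 28; EF_Task 6 = 28+9 = 37
Expected project duration μ = 37 days. Critical path: Task 1 → Task 4 → Task 5 → Task 6.

Variances on critical path: σ²_Task 1=0.111, σ²_Task 4=2.778, σ²_Task 5=0.111, σ²_Task 6=5.444.
Largest is σ²_Task 6 = 5.444.

Task 6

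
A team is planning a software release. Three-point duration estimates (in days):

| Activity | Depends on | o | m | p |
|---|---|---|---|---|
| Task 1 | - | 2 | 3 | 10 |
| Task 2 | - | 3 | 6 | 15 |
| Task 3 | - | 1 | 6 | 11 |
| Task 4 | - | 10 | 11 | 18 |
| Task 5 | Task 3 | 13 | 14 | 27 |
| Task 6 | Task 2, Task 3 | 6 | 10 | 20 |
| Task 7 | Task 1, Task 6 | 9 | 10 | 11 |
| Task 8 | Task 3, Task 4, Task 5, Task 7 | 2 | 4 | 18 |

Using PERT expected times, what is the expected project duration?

34 days

te_Task 1 = (2 + 4·3 + 10)/6 = 24/6 = 4
te_Task 2 = (3 + 4·6 + 15)/6 = 42/6 = 7
te_Task 3 = (1 + 4·6 + 11)/6 = 36/6 = 6
te_Task 4 = (10 + 4·11 + 18)/6 = 72/6 = 12
te_Task 5 = (13 + 4·14 + 27)/6 = 96/6 = 16
te_Task 6 = (6 + 4·10 + 20)/6 = 66/6 = 11
te_Task 7 = (9 + 4·10 + 11)/6 = 60/6 = 10
te_Task 8 = (2 + 4·4 + 18)/6 = 36/6 = 6

Forward pass:
ES_Task 1 = 0; EF_Task 1 = 4
ES_Task 2 = 0; EF_Task 2 = 7
ES_Task 3 = 0; EF_Task 3 = 6
ES_Task 4 = 0; EF_Task 4 = 12
ES_Task 5 = 6; EF_Task 5 = 6+16 = 22
ES_Task 6 = max(EF_Task 2=7, EF_Task 3=6) = 7; EF_Task 6 = 7+11 = 18
ES_Task 7 = max(EF_Task 1=4, EF_Task 6=18) = 18; EF_Task 7 = 18+10 = 28
ES_Task 8 = max(EF_Task 3=6, EF_Task 4=12, EF_Task 5=22, EF_Task 7=28) = 28; EF_Task 8 = 28+6 = 34
Expected project duration μ = 34 days. Critical path: Task 2 → Task 6 → Task 7 → Task 8.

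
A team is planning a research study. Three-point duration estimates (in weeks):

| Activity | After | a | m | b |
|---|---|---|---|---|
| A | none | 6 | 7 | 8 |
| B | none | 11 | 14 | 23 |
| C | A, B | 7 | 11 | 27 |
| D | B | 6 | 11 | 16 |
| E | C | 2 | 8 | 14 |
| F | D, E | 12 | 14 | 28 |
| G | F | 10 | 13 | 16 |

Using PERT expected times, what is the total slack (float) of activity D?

te_A = (6 + 4·7 + 8)/6 = 42/6 = 7
te_B = (11 + 4·14 + 23)/6 = 90/6 = 15
te_C = (7 + 4·11 + 27)/6 = 78/6 = 13
te_D = (6 + 4·11 + 16)/6 = 66/6 = 11
te_E = (2 + 4·8 + 14)/6 = 48/6 = 8
te_F = (12 + 4·14 + 28)/6 = 96/6 = 16
te_G = (10 + 4·13 + 16)/6 = 78/6 = 13

Forward pass:
ES_A = 0; EF_A = 7
ES_B = 0; EF_B = 15
ES_C = max(EF_A=7, EF_B=15) = 15; EF_C = 15+13 = 28
ES_D = 15; EF_D = 15+11 = 26
ES_E = 28; EF_E = 28+8 = 36
ES_F = max(EF_D=26, EF_E=36) = 36; EF_F = 36+16 = 52
ES_G = 52; EF_G = 52+13 = 65
Expected project duration μ = 65 weeks. Critical path: B → C → E → F → G.

Backward pass:
LF_G = 65; LS_G = 65−13 = 52
LF_F = LS_G = 52; LS_F = 52−16 = 36
LF_E = LS_F = 36; LS_E = 36−8 = 28
LF_D = LS_F = 36; LS_D = 36−11 = 25
LF_C = LS_E = 28; LS_C = 28−13 = 15
LF_B = min(LS_C=15, LS_D=25) = 15; LS_B = 15−15 = 0
LF_A = LS_C = 15; LS_A = 15−7 = 8
Slack_D = LS_D − ES_D = 25 − 15 = 10

10 weeks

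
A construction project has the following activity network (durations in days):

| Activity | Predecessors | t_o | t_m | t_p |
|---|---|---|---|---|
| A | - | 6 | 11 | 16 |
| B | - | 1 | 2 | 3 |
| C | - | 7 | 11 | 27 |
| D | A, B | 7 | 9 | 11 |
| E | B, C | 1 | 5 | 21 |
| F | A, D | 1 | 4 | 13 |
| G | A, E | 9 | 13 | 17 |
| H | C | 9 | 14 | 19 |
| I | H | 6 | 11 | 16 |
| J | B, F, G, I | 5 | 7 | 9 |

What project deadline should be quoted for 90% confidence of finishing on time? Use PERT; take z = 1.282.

te_A = (6 + 4·11 + 16)/6 = 66/6 = 11; σ²_A = ((16−6)/6)² = 2.778
te_B = (1 + 4·2 + 3)/6 = 12/6 = 2; σ²_B = ((3−1)/6)² = 0.111
te_C = (7 + 4·11 + 27)/6 = 78/6 = 13; σ²_C = ((27−7)/6)² = 11.111
te_D = (7 + 4·9 + 11)/6 = 54/6 = 9; σ²_D = ((11−7)/6)² = 0.444
te_E = (1 + 4·5 + 21)/6 = 42/6 = 7; σ²_E = ((21−1)/6)² = 11.111
te_F = (1 + 4·4 + 13)/6 = 30/6 = 5; σ²_F = ((13−1)/6)² = 4.000
te_G = (9 + 4·13 + 17)/6 = 78/6 = 13; σ²_G = ((17−9)/6)² = 1.778
te_H = (9 + 4·14 + 19)/6 = 84/6 = 14; σ²_H = ((19−9)/6)² = 2.778
te_I = (6 + 4·11 + 16)/6 = 66/6 = 11; σ²_I = ((16−6)/6)² = 2.778
te_J = (5 + 4·7 + 9)/6 = 42/6 = 7; σ²_J = ((9−5)/6)² = 0.444

Forward pass:
ES_A = 0; EF_A = 11
ES_B = 0; EF_B = 2
ES_C = 0; EF_C = 13
ES_D = max(EF_A=11, EF_B=2) = 11; EF_D = 11+9 = 20
ES_E = max(EF_B=2, EF_C=13) = 13; EF_E = 13+7 = 20
ES_F = max(EF_A=11, EF_D=20) = 20; EF_F = 20+5 = 25
ES_G = max(EF_A=11, EF_E=20) = 20; EF_G = 20+13 = 33
ES_H = 13; EF_H = 13+14 = 27
ES_I = 27; EF_I = 27+11 = 38
ES_J = max(EF_B=2, EF_F=25, EF_G=33, EF_I=38) = 38; EF_J = 38+7 = 45
Expected project duration μ = 45 days. Critical path: C → H → I → J.

Variance along critical path = 11.111 + 2.778 + 2.778 + 0.444 = 17.111; σ = 4.137 days.
D = μ + z·σ = 45 + 1.282·4.137 = 50.3 days

50.3 days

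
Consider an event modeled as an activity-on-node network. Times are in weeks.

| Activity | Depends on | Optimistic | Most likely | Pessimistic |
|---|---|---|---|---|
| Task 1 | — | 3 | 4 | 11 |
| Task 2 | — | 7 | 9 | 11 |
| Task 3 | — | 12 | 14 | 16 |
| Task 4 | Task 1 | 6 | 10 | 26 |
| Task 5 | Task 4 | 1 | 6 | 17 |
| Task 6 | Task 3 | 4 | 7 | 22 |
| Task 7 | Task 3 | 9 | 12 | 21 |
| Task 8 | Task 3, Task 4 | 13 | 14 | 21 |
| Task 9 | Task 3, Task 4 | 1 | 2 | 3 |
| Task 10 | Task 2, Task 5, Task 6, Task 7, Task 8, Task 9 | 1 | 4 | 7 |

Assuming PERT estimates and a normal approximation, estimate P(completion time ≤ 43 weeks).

te_Task 1 = (3 + 4·4 + 11)/6 = 30/6 = 5; σ²_Task 1 = ((11−3)/6)² = 1.778
te_Task 2 = (7 + 4·9 + 11)/6 = 54/6 = 9; σ²_Task 2 = ((11−7)/6)² = 0.444
te_Task 3 = (12 + 4·14 + 16)/6 = 84/6 = 14; σ²_Task 3 = ((16−12)/6)² = 0.444
te_Task 4 = (6 + 4·10 + 26)/6 = 72/6 = 12; σ²_Task 4 = ((26−6)/6)² = 11.111
te_Task 5 = (1 + 4·6 + 17)/6 = 42/6 = 7; σ²_Task 5 = ((17−1)/6)² = 7.111
te_Task 6 = (4 + 4·7 + 22)/6 = 54/6 = 9; σ²_Task 6 = ((22−4)/6)² = 9.000
te_Task 7 = (9 + 4·12 + 21)/6 = 78/6 = 13; σ²_Task 7 = ((21−9)/6)² = 4.000
te_Task 8 = (13 + 4·14 + 21)/6 = 90/6 = 15; σ²_Task 8 = ((21−13)/6)² = 1.778
te_Task 9 = (1 + 4·2 + 3)/6 = 12/6 = 2; σ²_Task 9 = ((3−1)/6)² = 0.111
te_Task 10 = (1 + 4·4 + 7)/6 = 24/6 = 4; σ²_Task 10 = ((7−1)/6)² = 1.000

Forward pass:
ES_Task 1 = 0; EF_Task 1 = 5
ES_Task 2 = 0; EF_Task 2 = 9
ES_Task 3 = 0; EF_Task 3 = 14
ES_Task 4 = 5; EF_Task 4 = 5+12 = 17
ES_Task 5 = 17; EF_Task 5 = 17+7 = 24
ES_Task 6 = 14; EF_Task 6 = 14+9 = 23
ES_Task 7 = 14; EF_Task 7 = 14+13 = 27
ES_Task 8 = max(EF_Task 3=14, EF_Task 4=17) = 17; EF_Task 8 = 17+15 = 32
ES_Task 9 = max(EF_Task 3=14, EF_Task 4=17) = 17; EF_Task 9 = 17+2 = 19
ES_Task 10 = max(EF_Task 2=9, EF_Task 5=24, EF_Task 6=23, EF_Task 7=27, EF_Task 8=32, EF_Task 9=19) = 32; EF_Task 10 = 32+4 = 36
Expected project duration μ = 36 weeks. Critical path: Task 1 → Task 4 → Task 8 → Task 10.

Variance along critical path = 1.778 + 11.111 + 1.778 + 1.000 = 15.667; σ = √15.667 = 3.958 weeks.
Z = (43 − 36) / 3.958 = 1.769
P(T ≤ 43) = Φ(1.769) ≈ 0.962

0.962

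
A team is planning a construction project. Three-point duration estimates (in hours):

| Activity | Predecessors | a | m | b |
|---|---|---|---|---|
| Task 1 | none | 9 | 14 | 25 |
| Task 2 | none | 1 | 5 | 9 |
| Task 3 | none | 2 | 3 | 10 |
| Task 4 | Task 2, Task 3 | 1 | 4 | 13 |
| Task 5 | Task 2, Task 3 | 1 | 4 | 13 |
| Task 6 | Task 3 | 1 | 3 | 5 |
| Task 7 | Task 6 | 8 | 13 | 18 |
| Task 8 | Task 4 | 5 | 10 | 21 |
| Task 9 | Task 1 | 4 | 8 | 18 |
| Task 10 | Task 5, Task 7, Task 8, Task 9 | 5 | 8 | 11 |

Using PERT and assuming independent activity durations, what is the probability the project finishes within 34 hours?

0.707

te_Task 1 = (9 + 4·14 + 25)/6 = 90/6 = 15; σ²_Task 1 = ((25−9)/6)² = 7.111
te_Task 2 = (1 + 4·5 + 9)/6 = 30/6 = 5; σ²_Task 2 = ((9−1)/6)² = 1.778
te_Task 3 = (2 + 4·3 + 10)/6 = 24/6 = 4; σ²_Task 3 = ((10−2)/6)² = 1.778
te_Task 4 = (1 + 4·4 + 13)/6 = 30/6 = 5; σ²_Task 4 = ((13−1)/6)² = 4.000
te_Task 5 = (1 + 4·4 + 13)/6 = 30/6 = 5; σ²_Task 5 = ((13−1)/6)² = 4.000
te_Task 6 = (1 + 4·3 + 5)/6 = 18/6 = 3; σ²_Task 6 = ((5−1)/6)² = 0.444
te_Task 7 = (8 + 4·13 + 18)/6 = 78/6 = 13; σ²_Task 7 = ((18−8)/6)² = 2.778
te_Task 8 = (5 + 4·10 + 21)/6 = 66/6 = 11; σ²_Task 8 = ((21−5)/6)² = 7.111
te_Task 9 = (4 + 4·8 + 18)/6 = 54/6 = 9; σ²_Task 9 = ((18−4)/6)² = 5.444
te_Task 10 = (5 + 4·8 + 11)/6 = 48/6 = 8; σ²_Task 10 = ((11−5)/6)² = 1.000

Forward pass:
ES_Task 1 = 0; EF_Task 1 = 15
ES_Task 2 = 0; EF_Task 2 = 5
ES_Task 3 = 0; EF_Task 3 = 4
ES_Task 4 = max(EF_Task 2=5, EF_Task 3=4) = 5; EF_Task 4 = 5+5 = 10
ES_Task 5 = max(EF_Task 2=5, EF_Task 3=4) = 5; EF_Task 5 = 5+5 = 10
ES_Task 6 = 4; EF_Task 6 = 4+3 = 7
ES_Task 7 = 7; EF_Task 7 = 7+13 = 20
ES_Task 8 = 10; EF_Task 8 = 10+11 = 21
ES_Task 9 = 15; EF_Task 9 = 15+9 = 24
ES_Task 10 = max(EF_Task 5=10, EF_Task 7=20, EF_Task 8=21, EF_Task 9=24) = 24; EF_Task 10 = 24+8 = 32
Expected project duration μ = 32 hours. Critical path: Task 1 → Task 9 → Task 10.

Variance along critical path = 7.111 + 5.444 + 1.000 = 13.556; σ = √13.556 = 3.682 hours.
Z = (34 − 32) / 3.682 = 0.543
P(T ≤ 34) = Φ(0.543) ≈ 0.707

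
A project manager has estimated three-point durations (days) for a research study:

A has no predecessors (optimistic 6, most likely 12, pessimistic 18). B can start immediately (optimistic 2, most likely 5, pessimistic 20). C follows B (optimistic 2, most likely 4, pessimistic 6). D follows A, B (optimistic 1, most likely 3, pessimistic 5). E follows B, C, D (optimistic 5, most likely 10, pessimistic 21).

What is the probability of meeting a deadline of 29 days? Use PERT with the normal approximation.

te_A = (6 + 4·12 + 18)/6 = 72/6 = 12; σ²_A = ((18−6)/6)² = 4.000
te_B = (2 + 4·5 + 20)/6 = 42/6 = 7; σ²_B = ((20−2)/6)² = 9.000
te_C = (2 + 4·4 + 6)/6 = 24/6 = 4; σ²_C = ((6−2)/6)² = 0.444
te_D = (1 + 4·3 + 5)/6 = 18/6 = 3; σ²_D = ((5−1)/6)² = 0.444
te_E = (5 + 4·10 + 21)/6 = 66/6 = 11; σ²_E = ((21−5)/6)² = 7.111

Forward pass:
ES_A = 0; EF_A = 12
ES_B = 0; EF_B = 7
ES_C = 7; EF_C = 7+4 = 11
ES_D = max(EF_A=12, EF_B=7) = 12; EF_D = 12+3 = 15
ES_E = max(EF_B=7, EF_C=11, EF_D=15) = 15; EF_E = 15+11 = 26
Expected project duration μ = 26 days. Critical path: A → D → E.

Variance along critical path = 4.000 + 0.444 + 7.111 = 11.556; σ = √11.556 = 3.399 days.
Z = (29 − 26) / 3.399 = 0.883
P(T ≤ 29) = Φ(0.883) ≈ 0.811

0.811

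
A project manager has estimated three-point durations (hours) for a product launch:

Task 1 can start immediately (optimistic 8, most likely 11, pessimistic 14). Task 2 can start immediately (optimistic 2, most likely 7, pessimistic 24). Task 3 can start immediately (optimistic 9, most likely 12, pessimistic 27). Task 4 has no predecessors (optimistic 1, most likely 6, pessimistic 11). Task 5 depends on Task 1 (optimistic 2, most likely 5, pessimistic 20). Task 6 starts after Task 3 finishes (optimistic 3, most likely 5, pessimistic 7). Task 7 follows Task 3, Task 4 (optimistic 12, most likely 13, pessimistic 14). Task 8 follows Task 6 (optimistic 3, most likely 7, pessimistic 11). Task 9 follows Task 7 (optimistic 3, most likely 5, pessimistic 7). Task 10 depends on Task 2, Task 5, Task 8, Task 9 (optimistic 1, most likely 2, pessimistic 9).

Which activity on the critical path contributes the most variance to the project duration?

Task 3

te_Task 1 = (8 + 4·11 + 14)/6 = 66/6 = 11; σ²_Task 1 = ((14−8)/6)² = 1.000
te_Task 2 = (2 + 4·7 + 24)/6 = 54/6 = 9; σ²_Task 2 = ((24−2)/6)² = 13.444
te_Task 3 = (9 + 4·12 + 27)/6 = 84/6 = 14; σ²_Task 3 = ((27−9)/6)² = 9.000
te_Task 4 = (1 + 4·6 + 11)/6 = 36/6 = 6; σ²_Task 4 = ((11−1)/6)² = 2.778
te_Task 5 = (2 + 4·5 + 20)/6 = 42/6 = 7; σ²_Task 5 = ((20−2)/6)² = 9.000
te_Task 6 = (3 + 4·5 + 7)/6 = 30/6 = 5; σ²_Task 6 = ((7−3)/6)² = 0.444
te_Task 7 = (12 + 4·13 + 14)/6 = 78/6 = 13; σ²_Task 7 = ((14−12)/6)² = 0.111
te_Task 8 = (3 + 4·7 + 11)/6 = 42/6 = 7; σ²_Task 8 = ((11−3)/6)² = 1.778
te_Task 9 = (3 + 4·5 + 7)/6 = 30/6 = 5; σ²_Task 9 = ((7−3)/6)² = 0.444
te_Task 10 = (1 + 4·2 + 9)/6 = 18/6 = 3; σ²_Task 10 = ((9−1)/6)² = 1.778

Forward pass:
ES_Task 1 = 0; EF_Task 1 = 11
ES_Task 2 = 0; EF_Task 2 = 9
ES_Task 3 = 0; EF_Task 3 = 14
ES_Task 4 = 0; EF_Task 4 = 6
ES_Task 5 = 11; EF_Task 5 = 11+7 = 18
ES_Task 6 = 14; EF_Task 6 = 14+5 = 19
ES_Task 7 = max(EF_Task 3=14, EF_Task 4=6) = 14; EF_Task 7 = 14+13 = 27
ES_Task 8 = 19; EF_Task 8 = 19+7 = 26
ES_Task 9 = 27; EF_Task 9 = 27+5 = 32
ES_Task 10 = max(EF_Task 2=9, EF_Task 5=18, EF_Task 8=26, EF_Task 9=32) = 32; EF_Task 10 = 32+3 = 35
Expected project duration μ = 35 hours. Critical path: Task 3 → Task 7 → Task 9 → Task 10.

Variances on critical path: σ²_Task 3=9.000, σ²_Task 7=0.111, σ²_Task 9=0.444, σ²_Task 10=1.778.
Largest is σ²_Task 3 = 9.000.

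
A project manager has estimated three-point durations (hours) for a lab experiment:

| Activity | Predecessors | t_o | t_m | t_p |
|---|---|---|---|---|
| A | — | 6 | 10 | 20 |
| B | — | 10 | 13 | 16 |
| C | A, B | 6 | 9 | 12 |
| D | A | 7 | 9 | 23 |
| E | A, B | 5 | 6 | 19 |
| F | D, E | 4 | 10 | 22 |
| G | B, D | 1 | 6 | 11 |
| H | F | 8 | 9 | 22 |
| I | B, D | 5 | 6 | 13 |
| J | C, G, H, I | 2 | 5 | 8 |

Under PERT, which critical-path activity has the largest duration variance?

te_A = (6 + 4·10 + 20)/6 = 66/6 = 11; σ²_A = ((20−6)/6)² = 5.444
te_B = (10 + 4·13 + 16)/6 = 78/6 = 13; σ²_B = ((16−10)/6)² = 1.000
te_C = (6 + 4·9 + 12)/6 = 54/6 = 9; σ²_C = ((12−6)/6)² = 1.000
te_D = (7 + 4·9 + 23)/6 = 66/6 = 11; σ²_D = ((23−7)/6)² = 7.111
te_E = (5 + 4·6 + 19)/6 = 48/6 = 8; σ²_E = ((19−5)/6)² = 5.444
te_F = (4 + 4·10 + 22)/6 = 66/6 = 11; σ²_F = ((22−4)/6)² = 9.000
te_G = (1 + 4·6 + 11)/6 = 36/6 = 6; σ²_G = ((11−1)/6)² = 2.778
te_H = (8 + 4·9 + 22)/6 = 66/6 = 11; σ²_H = ((22−8)/6)² = 5.444
te_I = (5 + 4·6 + 13)/6 = 42/6 = 7; σ²_I = ((13−5)/6)² = 1.778
te_J = (2 + 4·5 + 8)/6 = 30/6 = 5; σ²_J = ((8−2)/6)² = 1.000

Forward pass:
ES_A = 0; EF_A = 11
ES_B = 0; EF_B = 13
ES_C = max(EF_A=11, EF_B=13) = 13; EF_C = 13+9 = 22
ES_D = 11; EF_D = 11+11 = 22
ES_E = max(EF_A=11, EF_B=13) = 13; EF_E = 13+8 = 21
ES_F = max(EF_D=22, EF_E=21) = 22; EF_F = 22+11 = 33
ES_G = max(EF_B=13, EF_D=22) = 22; EF_G = 22+6 = 28
ES_H = 33; EF_H = 33+11 = 44
ES_I = max(EF_B=13, EF_D=22) = 22; EF_I = 22+7 = 29
ES_J = max(EF_C=22, EF_G=28, EF_H=44, EF_I=29) = 44; EF_J = 44+5 = 49
Expected project duration μ = 49 hours. Critical path: A → D → F → H → J.

Variances on critical path: σ²_A=5.444, σ²_D=7.111, σ²_F=9.000, σ²_H=5.444, σ²_J=1.000.
Largest is σ²_F = 9.000.

F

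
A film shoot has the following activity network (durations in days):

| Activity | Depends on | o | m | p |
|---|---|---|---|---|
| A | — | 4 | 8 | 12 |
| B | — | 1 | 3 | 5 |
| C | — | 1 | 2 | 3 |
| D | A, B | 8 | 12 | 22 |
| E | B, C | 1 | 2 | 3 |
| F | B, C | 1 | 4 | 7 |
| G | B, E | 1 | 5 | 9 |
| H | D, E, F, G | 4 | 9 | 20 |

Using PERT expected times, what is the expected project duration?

te_A = (4 + 4·8 + 12)/6 = 48/6 = 8
te_B = (1 + 4·3 + 5)/6 = 18/6 = 3
te_C = (1 + 4·2 + 3)/6 = 12/6 = 2
te_D = (8 + 4·12 + 22)/6 = 78/6 = 13
te_E = (1 + 4·2 + 3)/6 = 12/6 = 2
te_F = (1 + 4·4 + 7)/6 = 24/6 = 4
te_G = (1 + 4·5 + 9)/6 = 30/6 = 5
te_H = (4 + 4·9 + 20)/6 = 60/6 = 10

Forward pass:
ES_A = 0; EF_A = 8
ES_B = 0; EF_B = 3
ES_C = 0; EF_C = 2
ES_D = max(EF_A=8, EF_B=3) = 8; EF_D = 8+13 = 21
ES_E = max(EF_B=3, EF_C=2) = 3; EF_E = 3+2 = 5
ES_F = max(EF_B=3, EF_C=2) = 3; EF_F = 3+4 = 7
ES_G = max(EF_B=3, EF_E=5) = 5; EF_G = 5+5 = 10
ES_H = max(EF_D=21, EF_E=5, EF_F=7, EF_G=10) = 21; EF_H = 21+10 = 31
Expected project duration μ = 31 days. Critical path: A → D → H.

31 days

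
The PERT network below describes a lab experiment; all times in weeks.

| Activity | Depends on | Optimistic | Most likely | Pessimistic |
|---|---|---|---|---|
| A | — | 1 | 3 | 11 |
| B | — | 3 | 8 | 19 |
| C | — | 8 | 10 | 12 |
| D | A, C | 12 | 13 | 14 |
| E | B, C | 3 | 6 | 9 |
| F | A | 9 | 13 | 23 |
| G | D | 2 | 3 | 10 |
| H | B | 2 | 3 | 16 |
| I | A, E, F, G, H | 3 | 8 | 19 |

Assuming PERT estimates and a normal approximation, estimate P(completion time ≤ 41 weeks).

te_A = (1 + 4·3 + 11)/6 = 24/6 = 4; σ²_A = ((11−1)/6)² = 2.778
te_B = (3 + 4·8 + 19)/6 = 54/6 = 9; σ²_B = ((19−3)/6)² = 7.111
te_C = (8 + 4·10 + 12)/6 = 60/6 = 10; σ²_C = ((12−8)/6)² = 0.444
te_D = (12 + 4·13 + 14)/6 = 78/6 = 13; σ²_D = ((14−12)/6)² = 0.111
te_E = (3 + 4·6 + 9)/6 = 36/6 = 6; σ²_E = ((9−3)/6)² = 1.000
te_F = (9 + 4·13 + 23)/6 = 84/6 = 14; σ²_F = ((23−9)/6)² = 5.444
te_G = (2 + 4·3 + 10)/6 = 24/6 = 4; σ²_G = ((10−2)/6)² = 1.778
te_H = (2 + 4·3 + 16)/6 = 30/6 = 5; σ²_H = ((16−2)/6)² = 5.444
te_I = (3 + 4·8 + 19)/6 = 54/6 = 9; σ²_I = ((19−3)/6)² = 7.111

Forward pass:
ES_A = 0; EF_A = 4
ES_B = 0; EF_B = 9
ES_C = 0; EF_C = 10
ES_D = max(EF_A=4, EF_C=10) = 10; EF_D = 10+13 = 23
ES_E = max(EF_B=9, EF_C=10) = 10; EF_E = 10+6 = 16
ES_F = 4; EF_F = 4+14 = 18
ES_G = 23; EF_G = 23+4 = 27
ES_H = 9; EF_H = 9+5 = 14
ES_I = max(EF_A=4, EF_E=16, EF_F=18, EF_G=27, EF_H=14) = 27; EF_I = 27+9 = 36
Expected project duration μ = 36 weeks. Critical path: C → D → G → I.

Variance along critical path = 0.444 + 0.111 + 1.778 + 7.111 = 9.444; σ = √9.444 = 3.073 weeks.
Z = (41 − 36) / 3.073 = 1.627
P(T ≤ 41) = Φ(1.627) ≈ 0.948

0.948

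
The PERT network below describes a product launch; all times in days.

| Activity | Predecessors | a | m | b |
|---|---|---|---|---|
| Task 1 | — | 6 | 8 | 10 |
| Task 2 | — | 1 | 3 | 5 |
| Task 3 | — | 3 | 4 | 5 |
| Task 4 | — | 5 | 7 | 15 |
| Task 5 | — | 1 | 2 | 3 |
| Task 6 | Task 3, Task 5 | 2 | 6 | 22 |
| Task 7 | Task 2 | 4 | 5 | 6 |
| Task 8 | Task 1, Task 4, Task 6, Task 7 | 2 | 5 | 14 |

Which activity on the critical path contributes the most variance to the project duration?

Task 6

te_Task 1 = (6 + 4·8 + 10)/6 = 48/6 = 8; σ²_Task 1 = ((10−6)/6)² = 0.444
te_Task 2 = (1 + 4·3 + 5)/6 = 18/6 = 3; σ²_Task 2 = ((5−1)/6)² = 0.444
te_Task 3 = (3 + 4·4 + 5)/6 = 24/6 = 4; σ²_Task 3 = ((5−3)/6)² = 0.111
te_Task 4 = (5 + 4·7 + 15)/6 = 48/6 = 8; σ²_Task 4 = ((15−5)/6)² = 2.778
te_Task 5 = (1 + 4·2 + 3)/6 = 12/6 = 2; σ²_Task 5 = ((3−1)/6)² = 0.111
te_Task 6 = (2 + 4·6 + 22)/6 = 48/6 = 8; σ²_Task 6 = ((22−2)/6)² = 11.111
te_Task 7 = (4 + 4·5 + 6)/6 = 30/6 = 5; σ²_Task 7 = ((6−4)/6)² = 0.111
te_Task 8 = (2 + 4·5 + 14)/6 = 36/6 = 6; σ²_Task 8 = ((14−2)/6)² = 4.000

Forward pass:
ES_Task 1 = 0; EF_Task 1 = 8
ES_Task 2 = 0; EF_Task 2 = 3
ES_Task 3 = 0; EF_Task 3 = 4
ES_Task 4 = 0; EF_Task 4 = 8
ES_Task 5 = 0; EF_Task 5 = 2
ES_Task 6 = max(EF_Task 3=4, EF_Task 5=2) = 4; EF_Task 6 = 4+8 = 12
ES_Task 7 = 3; EF_Task 7 = 3+5 = 8
ES_Task 8 = max(EF_Task 1=8, EF_Task 4=8, EF_Task 6=12, EF_Task 7=8) = 12; EF_Task 8 = 12+6 = 18
Expected project duration μ = 18 days. Critical path: Task 3 → Task 6 → Task 8.

Variances on critical path: σ²_Task 3=0.111, σ²_Task 6=11.111, σ²_Task 8=4.000.
Largest is σ²_Task 6 = 11.111.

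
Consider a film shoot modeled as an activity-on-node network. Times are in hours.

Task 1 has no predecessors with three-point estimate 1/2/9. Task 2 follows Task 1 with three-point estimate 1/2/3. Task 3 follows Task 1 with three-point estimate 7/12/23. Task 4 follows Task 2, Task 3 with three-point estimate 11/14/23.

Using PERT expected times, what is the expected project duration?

31 hours

te_Task 1 = (1 + 4·2 + 9)/6 = 18/6 = 3
te_Task 2 = (1 + 4·2 + 3)/6 = 12/6 = 2
te_Task 3 = (7 + 4·12 + 23)/6 = 78/6 = 13
te_Task 4 = (11 + 4·14 + 23)/6 = 90/6 = 15

Forward pass:
ES_Task 1 = 0; EF_Task 1 = 3
ES_Task 2 = 3; EF_Task 2 = 3+2 = 5
ES_Task 3 = 3; EF_Task 3 = 3+13 = 16
ES_Task 4 = max(EF_Task 2=5, EF_Task 3=16) = 16; EF_Task 4 = 16+15 = 31
Expected project duration μ = 31 hours. Critical path: Task 1 → Task 3 → Task 4.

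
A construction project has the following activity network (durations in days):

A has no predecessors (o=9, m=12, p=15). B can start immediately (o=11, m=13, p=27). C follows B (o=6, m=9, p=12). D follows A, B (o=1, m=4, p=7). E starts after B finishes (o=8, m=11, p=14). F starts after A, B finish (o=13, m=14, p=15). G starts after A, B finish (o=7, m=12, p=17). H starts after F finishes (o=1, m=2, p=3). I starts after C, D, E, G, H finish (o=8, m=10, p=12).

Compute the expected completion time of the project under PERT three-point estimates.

te_A = (9 + 4·12 + 15)/6 = 72/6 = 12
te_B = (11 + 4·13 + 27)/6 = 90/6 = 15
te_C = (6 + 4·9 + 12)/6 = 54/6 = 9
te_D = (1 + 4·4 + 7)/6 = 24/6 = 4
te_E = (8 + 4·11 + 14)/6 = 66/6 = 11
te_F = (13 + 4·14 + 15)/6 = 84/6 = 14
te_G = (7 + 4·12 + 17)/6 = 72/6 = 12
te_H = (1 + 4·2 + 3)/6 = 12/6 = 2
te_I = (8 + 4·10 + 12)/6 = 60/6 = 10

Forward pass:
ES_A = 0; EF_A = 12
ES_B = 0; EF_B = 15
ES_C = 15; EF_C = 15+9 = 24
ES_D = max(EF_A=12, EF_B=15) = 15; EF_D = 15+4 = 19
ES_E = 15; EF_E = 15+11 = 26
ES_F = max(EF_A=12, EF_B=15) = 15; EF_F = 15+14 = 29
ES_G = max(EF_A=12, EF_B=15) = 15; EF_G = 15+12 = 27
ES_H = 29; EF_H = 29+2 = 31
ES_I = max(EF_C=24, EF_D=19, EF_E=26, EF_G=27, EF_H=31) = 31; EF_I = 31+10 = 41
Expected project duration μ = 41 days. Critical path: B → F → H → I.

41 days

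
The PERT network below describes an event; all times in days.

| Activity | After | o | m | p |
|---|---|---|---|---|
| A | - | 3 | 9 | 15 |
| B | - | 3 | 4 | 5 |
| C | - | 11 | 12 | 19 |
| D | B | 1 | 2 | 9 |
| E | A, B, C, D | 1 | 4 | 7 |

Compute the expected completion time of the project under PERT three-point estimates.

te_A = (3 + 4·9 + 15)/6 = 54/6 = 9
te_B = (3 + 4·4 + 5)/6 = 24/6 = 4
te_C = (11 + 4·12 + 19)/6 = 78/6 = 13
te_D = (1 + 4·2 + 9)/6 = 18/6 = 3
te_E = (1 + 4·4 + 7)/6 = 24/6 = 4

Forward pass:
ES_A = 0; EF_A = 9
ES_B = 0; EF_B = 4
ES_C = 0; EF_C = 13
ES_D = 4; EF_D = 4+3 = 7
ES_E = max(EF_A=9, EF_B=4, EF_C=13, EF_D=7) = 13; EF_E = 13+4 = 17
Expected project duration μ = 17 days. Critical path: C → E.

17 days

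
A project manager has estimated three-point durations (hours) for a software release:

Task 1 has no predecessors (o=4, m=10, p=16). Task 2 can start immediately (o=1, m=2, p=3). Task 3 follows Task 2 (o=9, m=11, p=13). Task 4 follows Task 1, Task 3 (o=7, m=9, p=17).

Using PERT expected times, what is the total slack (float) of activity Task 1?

te_Task 1 = (4 + 4·10 + 16)/6 = 60/6 = 10
te_Task 2 = (1 + 4·2 + 3)/6 = 12/6 = 2
te_Task 3 = (9 + 4·11 + 13)/6 = 66/6 = 11
te_Task 4 = (7 + 4·9 + 17)/6 = 60/6 = 10

Forward pass:
ES_Task 1 = 0; EF_Task 1 = 10
ES_Task 2 = 0; EF_Task 2 = 2
ES_Task 3 = 2; EF_Task 3 = 2+11 = 13
ES_Task 4 = max(EF_Task 1=10, EF_Task 3=13) = 13; EF_Task 4 = 13+10 = 23
Expected project duration μ = 23 hours. Critical path: Task 2 → Task 3 → Task 4.

Backward pass:
LF_Task 4 = 23; LS_Task 4 = 23−10 = 13
LF_Task 3 = LS_Task 4 = 13; LS_Task 3 = 13−11 = 2
LF_Task 2 = LS_Task 3 = 2; LS_Task 2 = 2−2 = 0
LF_Task 1 = LS_Task 4 = 13; LS_Task 1 = 13−10 = 3
Slack_Task 1 = LS_Task 1 − ES_Task 1 = 3 − 0 = 3

3 hours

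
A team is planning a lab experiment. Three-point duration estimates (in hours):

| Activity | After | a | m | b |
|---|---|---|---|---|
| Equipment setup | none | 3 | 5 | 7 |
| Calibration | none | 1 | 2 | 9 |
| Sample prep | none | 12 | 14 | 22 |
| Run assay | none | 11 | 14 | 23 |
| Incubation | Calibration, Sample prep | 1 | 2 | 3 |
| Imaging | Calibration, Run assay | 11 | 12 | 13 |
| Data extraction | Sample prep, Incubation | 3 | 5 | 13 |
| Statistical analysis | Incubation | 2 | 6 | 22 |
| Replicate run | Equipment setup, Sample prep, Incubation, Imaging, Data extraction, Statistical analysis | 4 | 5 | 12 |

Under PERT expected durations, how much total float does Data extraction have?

te_Equipment setup = (3 + 4·5 + 7)/6 = 30/6 = 5
te_Calibration = (1 + 4·2 + 9)/6 = 18/6 = 3
te_Sample prep = (12 + 4·14 + 22)/6 = 90/6 = 15
te_Run assay = (11 + 4·14 + 23)/6 = 90/6 = 15
te_Incubation = (1 + 4·2 + 3)/6 = 12/6 = 2
te_Imaging = (11 + 4·12 + 13)/6 = 72/6 = 12
te_Data extraction = (3 + 4·5 + 13)/6 = 36/6 = 6
te_Statistical analysis = (2 + 4·6 + 22)/6 = 48/6 = 8
te_Replicate run = (4 + 4·5 + 12)/6 = 36/6 = 6

Forward pass:
ES_Equipment setup = 0; EF_Equipment setup = 5
ES_Calibration = 0; EF_Calibration = 3
ES_Sample prep = 0; EF_Sample prep = 15
ES_Run assay = 0; EF_Run assay = 15
ES_Incubation = max(EF_Calibration=3, EF_Sample prep=15) = 15; EF_Incubation = 15+2 = 17
ES_Imaging = max(EF_Calibration=3, EF_Run assay=15) = 15; EF_Imaging = 15+12 = 27
ES_Data extraction = max(EF_Sample prep=15, EF_Incubation=17) = 17; EF_Data extraction = 17+6 = 23
ES_Statistical analysis = 17; EF_Statistical analysis = 17+8 = 25
ES_Replicate run = max(EF_Equipment setup=5, EF_Sample prep=15, EF_Incubation=17, EF_Imaging=27, EF_Data extraction=23, EF_Statistical analysis=25) = 27; EF_Replicate run = 27+6 = 33
Expected project duration μ = 33 hours. Critical path: Run assay → Imaging → Replicate run.

Backward pass:
LF_Replicate run = 33; LS_Replicate run = 33−6 = 27
LF_Statistical analysis = LS_Replicate run = 27; LS_Statistical analysis = 27−8 = 19
LF_Data extraction = LS_Replicate run = 27; LS_Data extraction = 27−6 = 21
LF_Imaging = LS_Replicate run = 27; LS_Imaging = 27−12 = 15
LF_Incubation = min(LS_Data extraction=21, LS_Statistical analysis=19, LS_Replicate run=27) = 19; LS_Incubation = 19−2 = 17
LF_Run assay = LS_Imaging = 15; LS_Run assay = 15−15 = 0
LF_Sample prep = min(LS_Incubation=17, LS_Data extraction=21, LS_Replicate run=27) = 17; LS_Sample prep = 17−15 = 2
LF_Calibration = min(LS_Incubation=17, LS_Imaging=15) = 15; LS_Calibration = 15−3 = 12
LF_Equipment setup = LS_Replicate run = 27; LS_Equipment setup = 27−5 = 22
Slack_Data extraction = LS_Data extraction − ES_Data extraction = 21 − 17 = 4

4 hours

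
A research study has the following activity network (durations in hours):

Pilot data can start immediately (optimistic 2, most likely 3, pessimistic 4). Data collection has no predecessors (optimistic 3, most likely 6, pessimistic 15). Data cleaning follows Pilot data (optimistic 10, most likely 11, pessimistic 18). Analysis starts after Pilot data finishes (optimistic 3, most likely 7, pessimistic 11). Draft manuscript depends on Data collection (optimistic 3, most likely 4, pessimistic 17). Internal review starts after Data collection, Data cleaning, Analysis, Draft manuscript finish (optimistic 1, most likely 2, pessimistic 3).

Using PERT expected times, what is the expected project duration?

te_Pilot data = (2 + 4·3 + 4)/6 = 18/6 = 3
te_Data collection = (3 + 4·6 + 15)/6 = 42/6 = 7
te_Data cleaning = (10 + 4·11 + 18)/6 = 72/6 = 12
te_Analysis = (3 + 4·7 + 11)/6 = 42/6 = 7
te_Draft manuscript = (3 + 4·4 + 17)/6 = 36/6 = 6
te_Internal review = (1 + 4·2 + 3)/6 = 12/6 = 2

Forward pass:
ES_Pilot data = 0; EF_Pilot data = 3
ES_Data collection = 0; EF_Data collection = 7
ES_Data cleaning = 3; EF_Data cleaning = 3+12 = 15
ES_Analysis = 3; EF_Analysis = 3+7 = 10
ES_Draft manuscript = 7; EF_Draft manuscript = 7+6 = 13
ES_Internal review = max(EF_Data collection=7, EF_Data cleaning=15, EF_Analysis=10, EF_Draft manuscript=13) = 15; EF_Internal review = 15+2 = 17
Expected project duration μ = 17 hours. Critical path: Pilot data → Data cleaning → Internal review.

17 hours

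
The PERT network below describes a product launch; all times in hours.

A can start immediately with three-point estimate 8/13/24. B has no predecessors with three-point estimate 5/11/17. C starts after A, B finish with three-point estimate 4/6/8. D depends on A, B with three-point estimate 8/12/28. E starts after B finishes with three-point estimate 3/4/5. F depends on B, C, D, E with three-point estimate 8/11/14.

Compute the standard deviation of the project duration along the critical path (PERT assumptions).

te_A = (8 + 4·13 + 24)/6 = 84/6 = 14; σ²_A = ((24−8)/6)² = 7.111
te_B = (5 + 4·11 + 17)/6 = 66/6 = 11; σ²_B = ((17−5)/6)² = 4.000
te_C = (4 + 4·6 + 8)/6 = 36/6 = 6; σ²_C = ((8−4)/6)² = 0.444
te_D = (8 + 4·12 + 28)/6 = 84/6 = 14; σ²_D = ((28−8)/6)² = 11.111
te_E = (3 + 4·4 + 5)/6 = 24/6 = 4; σ²_E = ((5−3)/6)² = 0.111
te_F = (8 + 4·11 + 14)/6 = 66/6 = 11; σ²_F = ((14−8)/6)² = 1.000

Forward pass:
ES_A = 0; EF_A = 14
ES_B = 0; EF_B = 11
ES_C = max(EF_A=14, EF_B=11) = 14; EF_C = 14+6 = 20
ES_D = max(EF_A=14, EF_B=11) = 14; EF_D = 14+14 = 28
ES_E = 11; EF_E = 11+4 = 15
ES_F = max(EF_B=11, EF_C=20, EF_D=28, EF_E=15) = 28; EF_F = 28+11 = 39
Expected project duration μ = 39 hours. Critical path: A → D → F.

Variance along critical path = 7.111 + 11.111 + 1.000 = 19.222
σ = √19.222 = 4.384 hours

4.38 hours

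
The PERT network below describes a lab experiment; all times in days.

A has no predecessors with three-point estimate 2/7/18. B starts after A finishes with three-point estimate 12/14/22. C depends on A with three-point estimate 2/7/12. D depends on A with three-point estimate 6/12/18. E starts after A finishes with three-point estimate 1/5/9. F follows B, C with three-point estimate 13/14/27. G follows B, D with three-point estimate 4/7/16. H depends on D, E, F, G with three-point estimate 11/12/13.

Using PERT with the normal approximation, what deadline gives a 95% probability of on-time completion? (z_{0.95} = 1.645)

57.5 days

te_A = (2 + 4·7 + 18)/6 = 48/6 = 8; σ²_A = ((18−2)/6)² = 7.111
te_B = (12 + 4·14 + 22)/6 = 90/6 = 15; σ²_B = ((22−12)/6)² = 2.778
te_C = (2 + 4·7 + 12)/6 = 42/6 = 7; σ²_C = ((12−2)/6)² = 2.778
te_D = (6 + 4·12 + 18)/6 = 72/6 = 12; σ²_D = ((18−6)/6)² = 4.000
te_E = (1 + 4·5 + 9)/6 = 30/6 = 5; σ²_E = ((9−1)/6)² = 1.778
te_F = (13 + 4·14 + 27)/6 = 96/6 = 16; σ²_F = ((27−13)/6)² = 5.444
te_G = (4 + 4·7 + 16)/6 = 48/6 = 8; σ²_G = ((16−4)/6)² = 4.000
te_H = (11 + 4·12 + 13)/6 = 72/6 = 12; σ²_H = ((13−11)/6)² = 0.111

Forward pass:
ES_A = 0; EF_A = 8
ES_B = 8; EF_B = 8+15 = 23
ES_C = 8; EF_C = 8+7 = 15
ES_D = 8; EF_D = 8+12 = 20
ES_E = 8; EF_E = 8+5 = 13
ES_F = max(EF_B=23, EF_C=15) = 23; EF_F = 23+16 = 39
ES_G = max(EF_B=23, EF_D=20) = 23; EF_G = 23+8 = 31
ES_H = max(EF_D=20, EF_E=13, EF_F=39, EF_G=31) = 39; EF_H = 39+12 = 51
Expected project duration μ = 51 days. Critical path: A → B → F → H.

Variance along critical path = 7.111 + 2.778 + 5.444 + 0.111 = 15.444; σ = 3.930 days.
D = μ + z·σ = 51 + 1.645·3.930 = 57.5 days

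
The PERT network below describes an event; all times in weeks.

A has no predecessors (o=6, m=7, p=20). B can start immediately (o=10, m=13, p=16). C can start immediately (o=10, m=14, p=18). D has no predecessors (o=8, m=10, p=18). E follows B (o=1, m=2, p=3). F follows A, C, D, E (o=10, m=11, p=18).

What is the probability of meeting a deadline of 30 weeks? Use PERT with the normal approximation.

te_A = (6 + 4·7 + 20)/6 = 54/6 = 9; σ²_A = ((20−6)/6)² = 5.444
te_B = (10 + 4·13 + 16)/6 = 78/6 = 13; σ²_B = ((16−10)/6)² = 1.000
te_C = (10 + 4·14 + 18)/6 = 84/6 = 14; σ²_C = ((18−10)/6)² = 1.778
te_D = (8 + 4·10 + 18)/6 = 66/6 = 11; σ²_D = ((18−8)/6)² = 2.778
te_E = (1 + 4·2 + 3)/6 = 12/6 = 2; σ²_E = ((3−1)/6)² = 0.111
te_F = (10 + 4·11 + 18)/6 = 72/6 = 12; σ²_F = ((18−10)/6)² = 1.778

Forward pass:
ES_A = 0; EF_A = 9
ES_B = 0; EF_B = 13
ES_C = 0; EF_C = 14
ES_D = 0; EF_D = 11
ES_E = 13; EF_E = 13+2 = 15
ES_F = max(EF_A=9, EF_C=14, EF_D=11, EF_E=15) = 15; EF_F = 15+12 = 27
Expected project duration μ = 27 weeks. Critical path: B → E → F.

Variance along critical path = 1.000 + 0.111 + 1.778 = 2.889; σ = √2.889 = 1.700 weeks.
Z = (30 − 27) / 1.700 = 1.765
P(T ≤ 30) = Φ(1.765) ≈ 0.961

0.961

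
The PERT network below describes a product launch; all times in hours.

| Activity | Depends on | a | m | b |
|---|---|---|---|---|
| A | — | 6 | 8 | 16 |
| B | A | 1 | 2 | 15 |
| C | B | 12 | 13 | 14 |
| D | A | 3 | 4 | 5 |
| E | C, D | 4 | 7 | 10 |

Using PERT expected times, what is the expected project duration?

te_A = (6 + 4·8 + 16)/6 = 54/6 = 9
te_B = (1 + 4·2 + 15)/6 = 24/6 = 4
te_C = (12 + 4·13 + 14)/6 = 78/6 = 13
te_D = (3 + 4·4 + 5)/6 = 24/6 = 4
te_E = (4 + 4·7 + 10)/6 = 42/6 = 7

Forward pass:
ES_A = 0; EF_A = 9
ES_B = 9; EF_B = 9+4 = 13
ES_C = 13; EF_C = 13+13 = 26
ES_D = 9; EF_D = 9+4 = 13
ES_E = max(EF_C=26, EF_D=13) = 26; EF_E = 26+7 = 33
Expected project duration μ = 33 hours. Critical path: A → B → C → E.

33 hours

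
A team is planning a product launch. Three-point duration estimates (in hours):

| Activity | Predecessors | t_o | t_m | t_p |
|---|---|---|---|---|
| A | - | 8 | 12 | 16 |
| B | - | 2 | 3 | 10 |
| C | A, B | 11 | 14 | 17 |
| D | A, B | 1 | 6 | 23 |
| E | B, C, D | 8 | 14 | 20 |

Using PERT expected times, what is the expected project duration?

40 hours

te_A = (8 + 4·12 + 16)/6 = 72/6 = 12
te_B = (2 + 4·3 + 10)/6 = 24/6 = 4
te_C = (11 + 4·14 + 17)/6 = 84/6 = 14
te_D = (1 + 4·6 + 23)/6 = 48/6 = 8
te_E = (8 + 4·14 + 20)/6 = 84/6 = 14

Forward pass:
ES_A = 0; EF_A = 12
ES_B = 0; EF_B = 4
ES_C = max(EF_A=12, EF_B=4) = 12; EF_C = 12+14 = 26
ES_D = max(EF_A=12, EF_B=4) = 12; EF_D = 12+8 = 20
ES_E = max(EF_B=4, EF_C=26, EF_D=20) = 26; EF_E = 26+14 = 40
Expected project duration μ = 40 hours. Critical path: A → C → E.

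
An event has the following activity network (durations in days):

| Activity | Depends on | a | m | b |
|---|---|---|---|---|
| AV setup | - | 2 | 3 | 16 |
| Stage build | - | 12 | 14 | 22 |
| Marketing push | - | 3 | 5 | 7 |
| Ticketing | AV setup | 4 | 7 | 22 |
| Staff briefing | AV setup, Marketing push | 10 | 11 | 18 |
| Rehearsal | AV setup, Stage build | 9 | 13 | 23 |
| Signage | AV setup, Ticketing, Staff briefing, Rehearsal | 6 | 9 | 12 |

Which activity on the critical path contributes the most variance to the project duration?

Rehearsal

te_AV setup = (2 + 4·3 + 16)/6 = 30/6 = 5; σ²_AV setup = ((16−2)/6)² = 5.444
te_Stage build = (12 + 4·14 + 22)/6 = 90/6 = 15; σ²_Stage build = ((22−12)/6)² = 2.778
te_Marketing push = (3 + 4·5 + 7)/6 = 30/6 = 5; σ²_Marketing push = ((7−3)/6)² = 0.444
te_Ticketing = (4 + 4·7 + 22)/6 = 54/6 = 9; σ²_Ticketing = ((22−4)/6)² = 9.000
te_Staff briefing = (10 + 4·11 + 18)/6 = 72/6 = 12; σ²_Staff briefing = ((18−10)/6)² = 1.778
te_Rehearsal = (9 + 4·13 + 23)/6 = 84/6 = 14; σ²_Rehearsal = ((23−9)/6)² = 5.444
te_Signage = (6 + 4·9 + 12)/6 = 54/6 = 9; σ²_Signage = ((12−6)/6)² = 1.000

Forward pass:
ES_AV setup = 0; EF_AV setup = 5
ES_Stage build = 0; EF_Stage build = 15
ES_Marketing push = 0; EF_Marketing push = 5
ES_Ticketing = 5; EF_Ticketing = 5+9 = 14
ES_Staff briefing = max(EF_AV setup=5, EF_Marketing push=5) = 5; EF_Staff briefing = 5+12 = 17
ES_Rehearsal = max(EF_AV setup=5, EF_Stage build=15) = 15; EF_Rehearsal = 15+14 = 29
ES_Signage = max(EF_AV setup=5, EF_Ticketing=14, EF_Staff briefing=17, EF_Rehearsal=29) = 29; EF_Signage = 29+9 = 38
Expected project duration μ = 38 days. Critical path: Stage build → Rehearsal → Signage.

Variances on critical path: σ²_Stage build=2.778, σ²_Rehearsal=5.444, σ²_Signage=1.000.
Largest is σ²_Rehearsal = 5.444.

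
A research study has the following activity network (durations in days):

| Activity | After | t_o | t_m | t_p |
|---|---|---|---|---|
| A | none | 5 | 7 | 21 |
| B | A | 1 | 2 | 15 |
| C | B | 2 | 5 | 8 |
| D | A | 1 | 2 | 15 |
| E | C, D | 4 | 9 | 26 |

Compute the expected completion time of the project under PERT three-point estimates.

29 days

te_A = (5 + 4·7 + 21)/6 = 54/6 = 9
te_B = (1 + 4·2 + 15)/6 = 24/6 = 4
te_C = (2 + 4·5 + 8)/6 = 30/6 = 5
te_D = (1 + 4·2 + 15)/6 = 24/6 = 4
te_E = (4 + 4·9 + 26)/6 = 66/6 = 11

Forward pass:
ES_A = 0; EF_A = 9
ES_B = 9; EF_B = 9+4 = 13
ES_C = 13; EF_C = 13+5 = 18
ES_D = 9; EF_D = 9+4 = 13
ES_E = max(EF_C=18, EF_D=13) = 18; EF_E = 18+11 = 29
Expected project duration μ = 29 days. Critical path: A → B → C → E.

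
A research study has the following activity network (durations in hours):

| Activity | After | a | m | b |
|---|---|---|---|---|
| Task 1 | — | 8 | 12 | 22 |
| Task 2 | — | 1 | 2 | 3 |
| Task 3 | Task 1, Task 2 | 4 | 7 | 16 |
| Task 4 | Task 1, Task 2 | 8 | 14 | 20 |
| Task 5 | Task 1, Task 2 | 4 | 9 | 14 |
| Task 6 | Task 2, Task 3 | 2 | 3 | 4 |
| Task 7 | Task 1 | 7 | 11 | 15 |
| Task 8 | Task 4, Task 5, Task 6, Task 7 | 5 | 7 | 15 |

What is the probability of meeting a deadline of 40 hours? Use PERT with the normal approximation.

te_Task 1 = (8 + 4·12 + 22)/6 = 78/6 = 13; σ²_Task 1 = ((22−8)/6)² = 5.444
te_Task 2 = (1 + 4·2 + 3)/6 = 12/6 = 2; σ²_Task 2 = ((3−1)/6)² = 0.111
te_Task 3 = (4 + 4·7 + 16)/6 = 48/6 = 8; σ²_Task 3 = ((16−4)/6)² = 4.000
te_Task 4 = (8 + 4·14 + 20)/6 = 84/6 = 14; σ²_Task 4 = ((20−8)/6)² = 4.000
te_Task 5 = (4 + 4·9 + 14)/6 = 54/6 = 9; σ²_Task 5 = ((14−4)/6)² = 2.778
te_Task 6 = (2 + 4·3 + 4)/6 = 18/6 = 3; σ²_Task 6 = ((4−2)/6)² = 0.111
te_Task 7 = (7 + 4·11 + 15)/6 = 66/6 = 11; σ²_Task 7 = ((15−7)/6)² = 1.778
te_Task 8 = (5 + 4·7 + 15)/6 = 48/6 = 8; σ²_Task 8 = ((15−5)/6)² = 2.778

Forward pass:
ES_Task 1 = 0; EF_Task 1 = 13
ES_Task 2 = 0; EF_Task 2 = 2
ES_Task 3 = max(EF_Task 1=13, EF_Task 2=2) = 13; EF_Task 3 = 13+8 = 21
ES_Task 4 = max(EF_Task 1=13, EF_Task 2=2) = 13; EF_Task 4 = 13+14 = 27
ES_Task 5 = max(EF_Task 1=13, EF_Task 2=2) = 13; EF_Task 5 = 13+9 = 22
ES_Task 6 = max(EF_Task 2=2, EF_Task 3=21) = 21; EF_Task 6 = 21+3 = 24
ES_Task 7 = 13; EF_Task 7 = 13+11 = 24
ES_Task 8 = max(EF_Task 4=27, EF_Task 5=22, EF_Task 6=24, EF_Task 7=24) = 27; EF_Task 8 = 27+8 = 35
Expected project duration μ = 35 hours. Critical path: Task 1 → Task 4 → Task 8.

Variance along critical path = 5.444 + 4.000 + 2.778 = 12.222; σ = √12.222 = 3.496 hours.
Z = (40 − 35) / 3.496 = 1.430
P(T ≤ 40) = Φ(1.430) ≈ 0.924

0.924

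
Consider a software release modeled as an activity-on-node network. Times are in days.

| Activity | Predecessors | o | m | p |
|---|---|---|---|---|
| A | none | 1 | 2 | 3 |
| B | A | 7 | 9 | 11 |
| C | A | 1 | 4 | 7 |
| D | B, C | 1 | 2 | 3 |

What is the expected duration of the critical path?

13 days

te_A = (1 + 4·2 + 3)/6 = 12/6 = 2
te_B = (7 + 4·9 + 11)/6 = 54/6 = 9
te_C = (1 + 4·4 + 7)/6 = 24/6 = 4
te_D = (1 + 4·2 + 3)/6 = 12/6 = 2

Forward pass:
ES_A = 0; EF_A = 2
ES_B = 2; EF_B = 2+9 = 11
ES_C = 2; EF_C = 2+4 = 6
ES_D = max(EF_B=11, EF_C=6) = 11; EF_D = 11+2 = 13
Expected project duration μ = 13 days. Critical path: A → B → D.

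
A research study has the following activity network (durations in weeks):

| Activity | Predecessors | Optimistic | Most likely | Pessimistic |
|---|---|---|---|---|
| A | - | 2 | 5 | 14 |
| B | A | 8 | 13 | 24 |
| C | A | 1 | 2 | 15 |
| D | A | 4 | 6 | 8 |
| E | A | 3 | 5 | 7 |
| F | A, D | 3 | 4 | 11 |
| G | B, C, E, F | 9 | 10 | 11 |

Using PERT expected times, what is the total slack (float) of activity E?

te_A = (2 + 4·5 + 14)/6 = 36/6 = 6
te_B = (8 + 4·13 + 24)/6 = 84/6 = 14
te_C = (1 + 4·2 + 15)/6 = 24/6 = 4
te_D = (4 + 4·6 + 8)/6 = 36/6 = 6
te_E = (3 + 4·5 + 7)/6 = 30/6 = 5
te_F = (3 + 4·4 + 11)/6 = 30/6 = 5
te_G = (9 + 4·10 + 11)/6 = 60/6 = 10

Forward pass:
ES_A = 0; EF_A = 6
ES_B = 6; EF_B = 6+14 = 20
ES_C = 6; EF_C = 6+4 = 10
ES_D = 6; EF_D = 6+6 = 12
ES_E = 6; EF_E = 6+5 = 11
ES_F = max(EF_A=6, EF_D=12) = 12; EF_F = 12+5 = 17
ES_G = max(EF_B=20, EF_C=10, EF_E=11, EF_F=17) = 20; EF_G = 20+10 = 30
Expected project duration μ = 30 weeks. Critical path: A → B → G.

Backward pass:
LF_G = 30; LS_G = 30−10 = 20
LF_F = LS_G = 20; LS_F = 20−5 = 15
LF_E = LS_G = 20; LS_E = 20−5 = 15
LF_D = LS_F = 15; LS_D = 15−6 = 9
LF_C = LS_G = 20; LS_C = 20−4 = 16
LF_B = LS_G = 20; LS_B = 20−14 = 6
LF_A = min(LS_B=6, LS_C=16, LS_D=9, LS_E=15, LS_F=15) = 6; LS_A = 6−6 = 0
Slack_E = LS_E − ES_E = 15 − 6 = 9

9 weeks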